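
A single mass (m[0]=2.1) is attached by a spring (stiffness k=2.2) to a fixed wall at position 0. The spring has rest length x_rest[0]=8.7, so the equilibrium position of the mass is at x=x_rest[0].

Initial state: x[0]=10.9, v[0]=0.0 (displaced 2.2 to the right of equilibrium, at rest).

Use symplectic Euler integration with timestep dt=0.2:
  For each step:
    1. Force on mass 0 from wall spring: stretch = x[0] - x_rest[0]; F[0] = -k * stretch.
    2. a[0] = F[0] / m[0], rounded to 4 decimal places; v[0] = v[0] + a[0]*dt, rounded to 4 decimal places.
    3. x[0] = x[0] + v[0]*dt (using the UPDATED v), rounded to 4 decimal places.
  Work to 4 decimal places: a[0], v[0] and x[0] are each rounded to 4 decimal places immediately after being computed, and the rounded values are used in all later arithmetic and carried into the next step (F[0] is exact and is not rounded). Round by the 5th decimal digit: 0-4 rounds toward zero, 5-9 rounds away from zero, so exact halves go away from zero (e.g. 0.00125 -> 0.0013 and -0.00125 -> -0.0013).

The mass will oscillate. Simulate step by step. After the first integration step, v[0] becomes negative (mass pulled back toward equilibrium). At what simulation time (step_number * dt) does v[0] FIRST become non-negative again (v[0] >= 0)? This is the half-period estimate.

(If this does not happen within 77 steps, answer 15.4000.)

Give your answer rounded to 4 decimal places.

Answer: 3.2000

Derivation:
Step 0: x=[10.9000] v=[0.0000]
Step 1: x=[10.8078] v=[-0.4610]
Step 2: x=[10.6273] v=[-0.9026]
Step 3: x=[10.3660] v=[-1.3064]
Step 4: x=[10.0349] v=[-1.6555]
Step 5: x=[9.6479] v=[-1.9352]
Step 6: x=[9.2211] v=[-2.1338]
Step 7: x=[8.7725] v=[-2.2430]
Step 8: x=[8.3209] v=[-2.2582]
Step 9: x=[7.8851] v=[-2.1788]
Step 10: x=[7.4835] v=[-2.0081]
Step 11: x=[7.1329] v=[-1.7532]
Step 12: x=[6.8479] v=[-1.4249]
Step 13: x=[6.6405] v=[-1.0368]
Step 14: x=[6.5194] v=[-0.6053]
Step 15: x=[6.4897] v=[-0.1484]
Step 16: x=[6.5526] v=[0.3147]
First v>=0 after going negative at step 16, time=3.2000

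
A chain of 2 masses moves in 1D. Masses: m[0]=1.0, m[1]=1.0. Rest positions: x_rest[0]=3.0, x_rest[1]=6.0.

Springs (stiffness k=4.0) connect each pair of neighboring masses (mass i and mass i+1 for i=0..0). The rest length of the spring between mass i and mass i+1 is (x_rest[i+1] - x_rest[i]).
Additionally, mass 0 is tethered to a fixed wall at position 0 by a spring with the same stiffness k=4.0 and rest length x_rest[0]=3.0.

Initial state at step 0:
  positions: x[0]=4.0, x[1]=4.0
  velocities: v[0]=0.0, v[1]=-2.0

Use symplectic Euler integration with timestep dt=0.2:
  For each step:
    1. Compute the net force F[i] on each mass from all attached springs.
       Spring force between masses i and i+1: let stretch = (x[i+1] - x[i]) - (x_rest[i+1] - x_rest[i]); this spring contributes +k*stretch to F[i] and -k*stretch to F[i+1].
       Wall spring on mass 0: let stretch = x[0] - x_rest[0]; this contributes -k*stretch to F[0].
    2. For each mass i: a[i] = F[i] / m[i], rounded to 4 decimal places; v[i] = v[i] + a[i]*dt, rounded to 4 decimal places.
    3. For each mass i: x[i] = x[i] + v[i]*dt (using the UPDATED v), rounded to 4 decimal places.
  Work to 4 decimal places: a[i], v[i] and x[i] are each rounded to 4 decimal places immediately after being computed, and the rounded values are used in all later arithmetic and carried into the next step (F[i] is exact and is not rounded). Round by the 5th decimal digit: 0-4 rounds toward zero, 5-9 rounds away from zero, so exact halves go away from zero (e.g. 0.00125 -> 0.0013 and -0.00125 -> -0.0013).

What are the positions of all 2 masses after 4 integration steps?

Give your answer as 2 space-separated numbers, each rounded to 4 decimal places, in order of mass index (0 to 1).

Step 0: x=[4.0000 4.0000] v=[0.0000 -2.0000]
Step 1: x=[3.3600 4.0800] v=[-3.2000 0.4000]
Step 2: x=[2.2976 4.5248] v=[-5.3120 2.2240]
Step 3: x=[1.2239 5.0932] v=[-5.3683 2.8422]
Step 4: x=[0.5735 5.5226] v=[-3.2520 2.1468]

Answer: 0.5735 5.5226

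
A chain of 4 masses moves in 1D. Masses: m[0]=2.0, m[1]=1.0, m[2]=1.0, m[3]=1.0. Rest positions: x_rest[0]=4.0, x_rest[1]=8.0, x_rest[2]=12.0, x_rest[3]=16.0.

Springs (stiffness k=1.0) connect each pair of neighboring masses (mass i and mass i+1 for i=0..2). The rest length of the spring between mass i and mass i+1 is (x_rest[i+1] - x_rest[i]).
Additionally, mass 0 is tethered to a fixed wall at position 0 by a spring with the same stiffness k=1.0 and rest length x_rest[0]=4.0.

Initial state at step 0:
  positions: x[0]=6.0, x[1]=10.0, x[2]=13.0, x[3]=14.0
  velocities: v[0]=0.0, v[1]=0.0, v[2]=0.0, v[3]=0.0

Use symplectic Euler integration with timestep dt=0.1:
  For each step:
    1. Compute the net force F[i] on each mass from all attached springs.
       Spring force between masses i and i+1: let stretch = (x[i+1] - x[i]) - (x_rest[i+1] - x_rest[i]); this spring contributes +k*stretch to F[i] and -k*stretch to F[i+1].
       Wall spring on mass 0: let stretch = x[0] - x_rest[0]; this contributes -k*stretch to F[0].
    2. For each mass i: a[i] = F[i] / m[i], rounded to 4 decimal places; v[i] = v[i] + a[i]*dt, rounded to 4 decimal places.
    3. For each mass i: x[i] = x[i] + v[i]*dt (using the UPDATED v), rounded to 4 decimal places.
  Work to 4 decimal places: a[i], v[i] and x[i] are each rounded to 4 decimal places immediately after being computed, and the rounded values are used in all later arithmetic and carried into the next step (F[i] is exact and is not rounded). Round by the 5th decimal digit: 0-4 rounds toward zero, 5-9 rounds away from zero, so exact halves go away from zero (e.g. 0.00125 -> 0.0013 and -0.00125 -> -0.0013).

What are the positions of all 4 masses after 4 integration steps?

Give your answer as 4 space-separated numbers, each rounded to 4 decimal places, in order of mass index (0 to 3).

Answer: 5.9008 9.8986 12.8089 14.2926

Derivation:
Step 0: x=[6.0000 10.0000 13.0000 14.0000] v=[0.0000 0.0000 0.0000 0.0000]
Step 1: x=[5.9900 9.9900 12.9800 14.0300] v=[-0.1000 -0.1000 -0.2000 0.3000]
Step 2: x=[5.9701 9.9699 12.9406 14.0895] v=[-0.1995 -0.2010 -0.3940 0.5950]
Step 3: x=[5.9403 9.9395 12.8830 14.1775] v=[-0.2980 -0.3039 -0.5762 0.8801]
Step 4: x=[5.9008 9.8986 12.8089 14.2926] v=[-0.3951 -0.4095 -0.7411 1.1507]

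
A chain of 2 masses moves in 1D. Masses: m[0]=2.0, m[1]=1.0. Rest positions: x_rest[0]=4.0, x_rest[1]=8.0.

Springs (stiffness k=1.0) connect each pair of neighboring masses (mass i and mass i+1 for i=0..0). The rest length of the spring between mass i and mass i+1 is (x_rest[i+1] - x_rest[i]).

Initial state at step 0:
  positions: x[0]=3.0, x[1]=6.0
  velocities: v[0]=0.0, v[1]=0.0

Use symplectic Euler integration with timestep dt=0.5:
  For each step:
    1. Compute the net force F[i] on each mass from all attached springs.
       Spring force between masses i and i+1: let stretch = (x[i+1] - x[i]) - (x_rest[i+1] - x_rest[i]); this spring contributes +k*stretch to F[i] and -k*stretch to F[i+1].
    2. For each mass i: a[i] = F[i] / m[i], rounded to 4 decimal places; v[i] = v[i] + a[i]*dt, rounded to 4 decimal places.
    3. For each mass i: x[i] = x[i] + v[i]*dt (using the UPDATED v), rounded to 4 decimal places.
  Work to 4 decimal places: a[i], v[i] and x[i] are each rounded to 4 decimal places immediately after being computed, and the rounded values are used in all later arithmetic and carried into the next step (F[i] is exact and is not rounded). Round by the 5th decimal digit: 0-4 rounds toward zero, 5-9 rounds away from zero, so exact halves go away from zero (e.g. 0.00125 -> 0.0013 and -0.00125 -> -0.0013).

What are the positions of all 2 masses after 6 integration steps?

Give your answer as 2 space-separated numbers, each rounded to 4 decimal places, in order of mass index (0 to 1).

Step 0: x=[3.0000 6.0000] v=[0.0000 0.0000]
Step 1: x=[2.8750 6.2500] v=[-0.2500 0.5000]
Step 2: x=[2.6719 6.6563] v=[-0.4063 0.8125]
Step 3: x=[2.4668 7.0665] v=[-0.4102 0.8203]
Step 4: x=[2.3367 7.3268] v=[-0.2603 0.5205]
Step 5: x=[2.3303 7.3396] v=[-0.0128 0.0255]
Step 6: x=[2.4501 7.1000] v=[0.2396 -0.4792]

Answer: 2.4501 7.1000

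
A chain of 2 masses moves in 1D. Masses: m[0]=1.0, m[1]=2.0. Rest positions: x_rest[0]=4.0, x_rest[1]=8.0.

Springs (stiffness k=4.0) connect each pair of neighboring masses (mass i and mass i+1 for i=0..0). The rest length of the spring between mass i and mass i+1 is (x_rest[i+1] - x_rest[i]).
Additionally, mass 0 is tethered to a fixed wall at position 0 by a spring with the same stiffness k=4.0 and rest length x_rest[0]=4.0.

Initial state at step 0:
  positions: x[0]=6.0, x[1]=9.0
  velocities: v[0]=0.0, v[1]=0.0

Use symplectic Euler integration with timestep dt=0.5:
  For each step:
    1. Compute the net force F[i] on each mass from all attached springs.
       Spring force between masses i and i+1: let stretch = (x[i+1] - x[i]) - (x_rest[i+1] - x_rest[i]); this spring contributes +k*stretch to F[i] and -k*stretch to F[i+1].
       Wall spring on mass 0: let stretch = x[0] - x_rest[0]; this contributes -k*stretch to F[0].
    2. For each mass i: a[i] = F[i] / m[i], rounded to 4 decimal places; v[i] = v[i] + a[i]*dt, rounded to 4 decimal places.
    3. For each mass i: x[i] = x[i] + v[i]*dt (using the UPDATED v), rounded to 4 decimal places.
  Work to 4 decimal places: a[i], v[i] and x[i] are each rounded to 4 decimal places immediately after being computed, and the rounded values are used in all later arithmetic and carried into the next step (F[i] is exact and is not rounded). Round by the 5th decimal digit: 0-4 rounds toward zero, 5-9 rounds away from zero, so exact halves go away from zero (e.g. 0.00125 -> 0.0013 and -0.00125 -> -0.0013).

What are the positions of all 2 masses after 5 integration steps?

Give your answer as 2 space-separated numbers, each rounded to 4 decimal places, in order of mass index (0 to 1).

Answer: 1.4375 7.3438

Derivation:
Step 0: x=[6.0000 9.0000] v=[0.0000 0.0000]
Step 1: x=[3.0000 9.5000] v=[-6.0000 1.0000]
Step 2: x=[3.5000 8.7500] v=[1.0000 -1.5000]
Step 3: x=[5.7500 7.3750] v=[4.5000 -2.7500]
Step 4: x=[3.8750 7.1875] v=[-3.7500 -0.3750]
Step 5: x=[1.4375 7.3438] v=[-4.8750 0.3125]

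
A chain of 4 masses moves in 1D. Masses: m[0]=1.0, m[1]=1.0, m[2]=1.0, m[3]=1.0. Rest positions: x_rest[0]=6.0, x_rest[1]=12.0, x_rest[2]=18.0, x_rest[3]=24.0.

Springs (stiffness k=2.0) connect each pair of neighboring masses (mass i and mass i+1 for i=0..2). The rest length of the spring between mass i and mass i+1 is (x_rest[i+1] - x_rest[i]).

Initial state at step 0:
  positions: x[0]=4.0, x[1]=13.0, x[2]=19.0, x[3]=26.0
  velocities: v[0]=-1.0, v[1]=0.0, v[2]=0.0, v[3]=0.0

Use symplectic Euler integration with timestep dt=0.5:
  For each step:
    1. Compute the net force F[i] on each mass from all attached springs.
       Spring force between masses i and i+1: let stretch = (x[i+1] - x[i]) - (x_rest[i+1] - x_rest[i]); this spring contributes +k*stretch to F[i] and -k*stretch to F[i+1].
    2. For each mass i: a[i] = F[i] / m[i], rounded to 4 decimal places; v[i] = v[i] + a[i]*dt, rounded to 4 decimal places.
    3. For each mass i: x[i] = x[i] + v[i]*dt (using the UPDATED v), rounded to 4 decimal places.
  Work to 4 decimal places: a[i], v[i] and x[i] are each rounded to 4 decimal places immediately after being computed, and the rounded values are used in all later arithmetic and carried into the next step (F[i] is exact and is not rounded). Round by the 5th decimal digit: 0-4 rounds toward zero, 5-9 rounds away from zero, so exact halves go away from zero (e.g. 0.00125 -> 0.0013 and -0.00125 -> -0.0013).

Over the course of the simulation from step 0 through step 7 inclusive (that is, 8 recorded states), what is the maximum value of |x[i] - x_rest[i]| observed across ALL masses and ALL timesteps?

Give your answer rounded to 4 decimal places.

Answer: 2.7812

Derivation:
Step 0: x=[4.0000 13.0000 19.0000 26.0000] v=[-1.0000 0.0000 0.0000 0.0000]
Step 1: x=[5.0000 11.5000 19.5000 25.5000] v=[2.0000 -3.0000 1.0000 -1.0000]
Step 2: x=[6.2500 10.7500 19.0000 25.0000] v=[2.5000 -1.5000 -1.0000 -1.0000]
Step 3: x=[6.7500 11.8750 17.3750 24.5000] v=[1.0000 2.2500 -3.2500 -1.0000]
Step 4: x=[6.8125 13.1875 16.5625 23.4375] v=[0.1250 2.6250 -1.6250 -2.1250]
Step 5: x=[7.0625 13.0000 17.5000 21.9375] v=[0.5000 -0.3750 1.8750 -3.0000]
Step 6: x=[7.2813 12.0938 18.4063 21.2188] v=[0.4375 -1.8125 1.8125 -1.4375]
Step 7: x=[6.9063 11.9376 17.5626 22.0938] v=[-0.7500 -0.3125 -1.6875 1.7500]
Max displacement = 2.7812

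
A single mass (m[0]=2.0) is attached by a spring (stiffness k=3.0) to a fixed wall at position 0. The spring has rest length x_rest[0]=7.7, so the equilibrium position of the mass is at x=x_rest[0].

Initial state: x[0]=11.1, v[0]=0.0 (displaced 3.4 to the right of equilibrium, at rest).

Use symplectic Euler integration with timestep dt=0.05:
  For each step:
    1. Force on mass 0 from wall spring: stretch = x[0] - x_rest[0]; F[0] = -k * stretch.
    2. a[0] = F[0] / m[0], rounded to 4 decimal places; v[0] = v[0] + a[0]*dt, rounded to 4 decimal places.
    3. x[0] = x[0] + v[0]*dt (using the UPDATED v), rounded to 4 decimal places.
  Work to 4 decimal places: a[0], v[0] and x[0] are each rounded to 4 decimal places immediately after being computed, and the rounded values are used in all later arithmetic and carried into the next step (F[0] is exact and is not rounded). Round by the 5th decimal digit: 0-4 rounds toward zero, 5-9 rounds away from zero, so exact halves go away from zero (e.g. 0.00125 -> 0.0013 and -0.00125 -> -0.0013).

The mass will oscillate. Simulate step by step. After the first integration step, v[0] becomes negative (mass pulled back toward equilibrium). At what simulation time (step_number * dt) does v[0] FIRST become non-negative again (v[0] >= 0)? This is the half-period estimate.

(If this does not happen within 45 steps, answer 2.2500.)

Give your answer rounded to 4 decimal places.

Answer: 2.2500

Derivation:
Step 0: x=[11.1000] v=[0.0000]
Step 1: x=[11.0873] v=[-0.2550]
Step 2: x=[11.0618] v=[-0.5091]
Step 3: x=[11.0237] v=[-0.7612]
Step 4: x=[10.9732] v=[-1.0105]
Step 5: x=[10.9104] v=[-1.2560]
Step 6: x=[10.8356] v=[-1.4968]
Step 7: x=[10.7490] v=[-1.7320]
Step 8: x=[10.6510] v=[-1.9607]
Step 9: x=[10.5419] v=[-2.1820]
Step 10: x=[10.4221] v=[-2.3951]
Step 11: x=[10.2921] v=[-2.5993]
Step 12: x=[10.1524] v=[-2.7937]
Step 13: x=[10.0035] v=[-2.9776]
Step 14: x=[9.8460] v=[-3.1504]
Step 15: x=[9.6804] v=[-3.3114]
Step 16: x=[9.5074] v=[-3.4599]
Step 17: x=[9.3276] v=[-3.5955]
Step 18: x=[9.1417] v=[-3.7176]
Step 19: x=[8.9504] v=[-3.8257]
Step 20: x=[8.7544] v=[-3.9195]
Step 21: x=[8.5545] v=[-3.9986]
Step 22: x=[8.3514] v=[-4.0627]
Step 23: x=[8.1458] v=[-4.1116]
Step 24: x=[7.9386] v=[-4.1450]
Step 25: x=[7.7305] v=[-4.1629]
Step 26: x=[7.5222] v=[-4.1652]
Step 27: x=[7.3146] v=[-4.1519]
Step 28: x=[7.1085] v=[-4.1230]
Step 29: x=[6.9046] v=[-4.0786]
Step 30: x=[6.7037] v=[-4.0189]
Step 31: x=[6.5065] v=[-3.9442]
Step 32: x=[6.3138] v=[-3.8547]
Step 33: x=[6.1263] v=[-3.7507]
Step 34: x=[5.9447] v=[-3.6327]
Step 35: x=[5.7696] v=[-3.5011]
Step 36: x=[5.6018] v=[-3.3563]
Step 37: x=[5.4419] v=[-3.1989]
Step 38: x=[5.2904] v=[-3.0295]
Step 39: x=[5.1480] v=[-2.8488]
Step 40: x=[5.0151] v=[-2.6574]
Step 41: x=[4.8923] v=[-2.4560]
Step 42: x=[4.7800] v=[-2.2454]
Step 43: x=[4.6787] v=[-2.0264]
Step 44: x=[4.5887] v=[-1.7998]
Step 45: x=[4.5104] v=[-1.5665]
v[0] did not become non-negative within 45 steps; using fallback time=2.2500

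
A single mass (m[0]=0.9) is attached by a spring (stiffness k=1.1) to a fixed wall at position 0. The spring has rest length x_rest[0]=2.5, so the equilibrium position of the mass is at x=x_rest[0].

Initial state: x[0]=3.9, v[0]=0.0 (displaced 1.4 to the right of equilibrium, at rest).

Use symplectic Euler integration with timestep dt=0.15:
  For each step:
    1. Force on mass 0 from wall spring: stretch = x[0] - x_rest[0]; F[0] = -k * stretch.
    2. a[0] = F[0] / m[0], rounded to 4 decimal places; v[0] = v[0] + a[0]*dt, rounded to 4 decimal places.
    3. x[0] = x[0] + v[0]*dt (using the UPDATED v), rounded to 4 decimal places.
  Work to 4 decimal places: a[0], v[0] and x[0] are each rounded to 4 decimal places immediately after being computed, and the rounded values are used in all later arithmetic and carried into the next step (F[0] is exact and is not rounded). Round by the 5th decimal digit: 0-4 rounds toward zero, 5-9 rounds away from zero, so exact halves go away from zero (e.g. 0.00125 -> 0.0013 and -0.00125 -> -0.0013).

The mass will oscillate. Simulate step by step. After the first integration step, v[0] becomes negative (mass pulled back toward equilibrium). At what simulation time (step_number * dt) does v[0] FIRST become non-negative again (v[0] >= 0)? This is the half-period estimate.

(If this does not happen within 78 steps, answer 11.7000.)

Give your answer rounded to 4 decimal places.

Answer: 2.8500

Derivation:
Step 0: x=[3.9000] v=[0.0000]
Step 1: x=[3.8615] v=[-0.2567]
Step 2: x=[3.7856] v=[-0.5063]
Step 3: x=[3.6743] v=[-0.7420]
Step 4: x=[3.5307] v=[-0.9573]
Step 5: x=[3.3588] v=[-1.1463]
Step 6: x=[3.1632] v=[-1.3037]
Step 7: x=[2.9494] v=[-1.4253]
Step 8: x=[2.7232] v=[-1.5077]
Step 9: x=[2.4909] v=[-1.5486]
Step 10: x=[2.2589] v=[-1.5469]
Step 11: x=[2.0335] v=[-1.5027]
Step 12: x=[1.8209] v=[-1.4172]
Step 13: x=[1.6270] v=[-1.2927]
Step 14: x=[1.4571] v=[-1.1327]
Step 15: x=[1.3159] v=[-0.9415]
Step 16: x=[1.2072] v=[-0.7244]
Step 17: x=[1.1341] v=[-0.4874]
Step 18: x=[1.0986] v=[-0.2370]
Step 19: x=[1.1016] v=[0.0199]
First v>=0 after going negative at step 19, time=2.8500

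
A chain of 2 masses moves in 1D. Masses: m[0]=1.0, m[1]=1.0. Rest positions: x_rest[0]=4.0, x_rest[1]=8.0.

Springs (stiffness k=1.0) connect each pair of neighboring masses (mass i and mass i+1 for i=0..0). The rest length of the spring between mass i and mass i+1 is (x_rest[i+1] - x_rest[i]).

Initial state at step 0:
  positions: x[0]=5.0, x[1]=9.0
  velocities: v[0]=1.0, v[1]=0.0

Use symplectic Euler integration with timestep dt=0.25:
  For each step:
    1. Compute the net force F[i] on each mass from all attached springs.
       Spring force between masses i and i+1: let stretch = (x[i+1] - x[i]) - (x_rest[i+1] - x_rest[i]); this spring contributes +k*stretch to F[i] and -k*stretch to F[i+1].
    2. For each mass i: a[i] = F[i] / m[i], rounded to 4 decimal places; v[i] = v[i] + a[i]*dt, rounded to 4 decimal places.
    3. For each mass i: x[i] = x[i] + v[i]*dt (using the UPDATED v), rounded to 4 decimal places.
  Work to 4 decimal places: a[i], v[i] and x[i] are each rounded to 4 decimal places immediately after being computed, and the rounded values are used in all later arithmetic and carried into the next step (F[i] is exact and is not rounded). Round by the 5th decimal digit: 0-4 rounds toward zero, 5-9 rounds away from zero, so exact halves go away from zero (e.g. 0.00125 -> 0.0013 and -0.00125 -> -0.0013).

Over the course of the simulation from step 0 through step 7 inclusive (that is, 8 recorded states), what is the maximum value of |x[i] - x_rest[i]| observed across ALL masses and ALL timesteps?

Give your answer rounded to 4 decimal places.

Answer: 2.0935

Derivation:
Step 0: x=[5.0000 9.0000] v=[1.0000 0.0000]
Step 1: x=[5.2500 9.0000] v=[1.0000 0.0000]
Step 2: x=[5.4844 9.0156] v=[0.9375 0.0625]
Step 3: x=[5.6895 9.0605] v=[0.8203 0.1797]
Step 4: x=[5.8553 9.1448] v=[0.6631 0.3370]
Step 5: x=[5.9767 9.2735] v=[0.4855 0.5146]
Step 6: x=[6.0541 9.4461] v=[0.3097 0.6904]
Step 7: x=[6.0935 9.6567] v=[0.1577 0.8424]
Max displacement = 2.0935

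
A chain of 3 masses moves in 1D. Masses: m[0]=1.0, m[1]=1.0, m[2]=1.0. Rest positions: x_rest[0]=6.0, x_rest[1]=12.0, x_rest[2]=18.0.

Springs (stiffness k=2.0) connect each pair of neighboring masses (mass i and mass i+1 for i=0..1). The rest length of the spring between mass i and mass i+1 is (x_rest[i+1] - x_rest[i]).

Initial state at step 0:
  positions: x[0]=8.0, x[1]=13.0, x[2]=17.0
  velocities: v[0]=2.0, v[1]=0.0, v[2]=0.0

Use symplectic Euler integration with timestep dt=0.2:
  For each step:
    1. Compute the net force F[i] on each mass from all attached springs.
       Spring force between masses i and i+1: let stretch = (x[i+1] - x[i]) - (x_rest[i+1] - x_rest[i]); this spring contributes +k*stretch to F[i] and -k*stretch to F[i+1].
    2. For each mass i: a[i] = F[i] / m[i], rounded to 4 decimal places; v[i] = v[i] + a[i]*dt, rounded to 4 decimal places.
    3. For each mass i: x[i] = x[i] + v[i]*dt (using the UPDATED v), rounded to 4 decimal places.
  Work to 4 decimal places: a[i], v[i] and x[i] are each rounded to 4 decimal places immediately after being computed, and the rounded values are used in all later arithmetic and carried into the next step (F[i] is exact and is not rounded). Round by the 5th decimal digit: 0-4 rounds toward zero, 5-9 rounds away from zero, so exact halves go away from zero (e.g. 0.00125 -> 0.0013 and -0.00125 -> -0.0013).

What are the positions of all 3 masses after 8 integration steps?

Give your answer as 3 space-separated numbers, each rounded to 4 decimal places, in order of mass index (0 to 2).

Answer: 7.1309 13.7717 20.2974

Derivation:
Step 0: x=[8.0000 13.0000 17.0000] v=[2.0000 0.0000 0.0000]
Step 1: x=[8.3200 12.9200 17.1600] v=[1.6000 -0.4000 0.8000]
Step 2: x=[8.5280 12.8112 17.4608] v=[1.0400 -0.5440 1.5040]
Step 3: x=[8.5987 12.7317 17.8696] v=[0.3533 -0.3974 2.0442]
Step 4: x=[8.5200 12.7326 18.3474] v=[-0.3935 0.0046 2.3890]
Step 5: x=[8.2983 12.8457 18.8560] v=[-1.1085 0.5655 2.5431]
Step 6: x=[7.9604 13.0758 19.3638] v=[-1.6895 1.1507 2.5390]
Step 7: x=[7.5517 13.3997 19.8486] v=[-2.0433 1.6197 2.4238]
Step 8: x=[7.1309 13.7717 20.2974] v=[-2.1041 1.8601 2.2442]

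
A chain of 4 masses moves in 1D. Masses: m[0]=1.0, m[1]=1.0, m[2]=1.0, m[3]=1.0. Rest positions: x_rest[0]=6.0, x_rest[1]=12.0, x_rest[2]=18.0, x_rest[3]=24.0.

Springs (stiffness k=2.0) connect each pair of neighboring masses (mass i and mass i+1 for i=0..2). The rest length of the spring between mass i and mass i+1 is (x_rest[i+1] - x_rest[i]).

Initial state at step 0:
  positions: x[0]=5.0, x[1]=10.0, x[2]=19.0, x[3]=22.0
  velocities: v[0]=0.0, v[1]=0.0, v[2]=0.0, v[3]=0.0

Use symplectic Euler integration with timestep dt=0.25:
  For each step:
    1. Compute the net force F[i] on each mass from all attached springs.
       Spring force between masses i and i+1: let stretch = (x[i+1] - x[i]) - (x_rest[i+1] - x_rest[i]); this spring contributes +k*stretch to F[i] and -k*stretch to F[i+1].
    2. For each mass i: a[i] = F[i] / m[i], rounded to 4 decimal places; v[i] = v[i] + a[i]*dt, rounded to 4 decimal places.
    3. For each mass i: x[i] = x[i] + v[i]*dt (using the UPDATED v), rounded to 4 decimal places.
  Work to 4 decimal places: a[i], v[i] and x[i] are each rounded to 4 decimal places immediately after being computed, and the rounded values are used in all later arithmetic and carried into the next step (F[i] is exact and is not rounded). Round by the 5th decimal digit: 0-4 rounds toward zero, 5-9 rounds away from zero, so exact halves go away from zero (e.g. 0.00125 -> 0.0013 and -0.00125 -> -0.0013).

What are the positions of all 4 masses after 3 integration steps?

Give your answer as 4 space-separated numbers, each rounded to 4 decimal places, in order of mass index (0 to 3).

Step 0: x=[5.0000 10.0000 19.0000 22.0000] v=[0.0000 0.0000 0.0000 0.0000]
Step 1: x=[4.8750 10.5000 18.2500 22.3750] v=[-0.5000 2.0000 -3.0000 1.5000]
Step 2: x=[4.7031 11.2656 17.0469 22.9844] v=[-0.6875 3.0625 -4.8125 2.4375]
Step 3: x=[4.6015 11.9336 15.8633 23.6016] v=[-0.4063 2.6719 -4.7344 2.4688]

Answer: 4.6015 11.9336 15.8633 23.6016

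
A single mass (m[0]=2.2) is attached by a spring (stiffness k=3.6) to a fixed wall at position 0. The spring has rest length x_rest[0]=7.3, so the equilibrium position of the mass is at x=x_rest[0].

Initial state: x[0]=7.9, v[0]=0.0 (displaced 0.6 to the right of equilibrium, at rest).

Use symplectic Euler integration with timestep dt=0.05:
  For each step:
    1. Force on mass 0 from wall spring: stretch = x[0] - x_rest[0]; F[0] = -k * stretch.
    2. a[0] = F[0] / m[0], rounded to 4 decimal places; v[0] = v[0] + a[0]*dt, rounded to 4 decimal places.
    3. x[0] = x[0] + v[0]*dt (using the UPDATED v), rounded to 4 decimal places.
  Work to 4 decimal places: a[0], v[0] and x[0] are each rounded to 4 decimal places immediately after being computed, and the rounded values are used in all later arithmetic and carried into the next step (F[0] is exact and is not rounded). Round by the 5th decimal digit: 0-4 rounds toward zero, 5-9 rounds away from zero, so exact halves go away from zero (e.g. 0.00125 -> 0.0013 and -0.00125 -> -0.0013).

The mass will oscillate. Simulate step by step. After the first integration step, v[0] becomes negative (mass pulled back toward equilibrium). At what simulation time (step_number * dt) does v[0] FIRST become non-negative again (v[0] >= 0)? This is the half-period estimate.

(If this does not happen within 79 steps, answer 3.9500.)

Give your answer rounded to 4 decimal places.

Answer: 2.5000

Derivation:
Step 0: x=[7.9000] v=[0.0000]
Step 1: x=[7.8975] v=[-0.0491]
Step 2: x=[7.8926] v=[-0.0980]
Step 3: x=[7.8853] v=[-0.1465]
Step 4: x=[7.8756] v=[-0.1944]
Step 5: x=[7.8635] v=[-0.2415]
Step 6: x=[7.8491] v=[-0.2876]
Step 7: x=[7.8325] v=[-0.3325]
Step 8: x=[7.8137] v=[-0.3761]
Step 9: x=[7.7928] v=[-0.4181]
Step 10: x=[7.7699] v=[-0.4584]
Step 11: x=[7.7451] v=[-0.4968]
Step 12: x=[7.7184] v=[-0.5332]
Step 13: x=[7.6900] v=[-0.5674]
Step 14: x=[7.6600] v=[-0.5993]
Step 15: x=[7.6286] v=[-0.6288]
Step 16: x=[7.5958] v=[-0.6557]
Step 17: x=[7.5618] v=[-0.6799]
Step 18: x=[7.5267] v=[-0.7013]
Step 19: x=[7.4907] v=[-0.7199]
Step 20: x=[7.4539] v=[-0.7355]
Step 21: x=[7.4165] v=[-0.7481]
Step 22: x=[7.3786] v=[-0.7576]
Step 23: x=[7.3404] v=[-0.7640]
Step 24: x=[7.3020] v=[-0.7673]
Step 25: x=[7.2636] v=[-0.7675]
Step 26: x=[7.2254] v=[-0.7645]
Step 27: x=[7.1875] v=[-0.7584]
Step 28: x=[7.1500] v=[-0.7492]
Step 29: x=[7.1132] v=[-0.7369]
Step 30: x=[7.0771] v=[-0.7216]
Step 31: x=[7.0419] v=[-0.7034]
Step 32: x=[7.0078] v=[-0.6823]
Step 33: x=[6.9749] v=[-0.6584]
Step 34: x=[6.9433] v=[-0.6318]
Step 35: x=[6.9132] v=[-0.6026]
Step 36: x=[6.8847] v=[-0.5710]
Step 37: x=[6.8579] v=[-0.5370]
Step 38: x=[6.8329] v=[-0.5008]
Step 39: x=[6.8098] v=[-0.4626]
Step 40: x=[6.7887] v=[-0.4225]
Step 41: x=[6.7697] v=[-0.3807]
Step 42: x=[6.7528] v=[-0.3373]
Step 43: x=[6.7382] v=[-0.2925]
Step 44: x=[6.7259] v=[-0.2465]
Step 45: x=[6.7159] v=[-0.1995]
Step 46: x=[6.7083] v=[-0.1517]
Step 47: x=[6.7031] v=[-0.1033]
Step 48: x=[6.7004] v=[-0.0545]
Step 49: x=[6.7001] v=[-0.0054]
Step 50: x=[6.7023] v=[0.0437]
First v>=0 after going negative at step 50, time=2.5000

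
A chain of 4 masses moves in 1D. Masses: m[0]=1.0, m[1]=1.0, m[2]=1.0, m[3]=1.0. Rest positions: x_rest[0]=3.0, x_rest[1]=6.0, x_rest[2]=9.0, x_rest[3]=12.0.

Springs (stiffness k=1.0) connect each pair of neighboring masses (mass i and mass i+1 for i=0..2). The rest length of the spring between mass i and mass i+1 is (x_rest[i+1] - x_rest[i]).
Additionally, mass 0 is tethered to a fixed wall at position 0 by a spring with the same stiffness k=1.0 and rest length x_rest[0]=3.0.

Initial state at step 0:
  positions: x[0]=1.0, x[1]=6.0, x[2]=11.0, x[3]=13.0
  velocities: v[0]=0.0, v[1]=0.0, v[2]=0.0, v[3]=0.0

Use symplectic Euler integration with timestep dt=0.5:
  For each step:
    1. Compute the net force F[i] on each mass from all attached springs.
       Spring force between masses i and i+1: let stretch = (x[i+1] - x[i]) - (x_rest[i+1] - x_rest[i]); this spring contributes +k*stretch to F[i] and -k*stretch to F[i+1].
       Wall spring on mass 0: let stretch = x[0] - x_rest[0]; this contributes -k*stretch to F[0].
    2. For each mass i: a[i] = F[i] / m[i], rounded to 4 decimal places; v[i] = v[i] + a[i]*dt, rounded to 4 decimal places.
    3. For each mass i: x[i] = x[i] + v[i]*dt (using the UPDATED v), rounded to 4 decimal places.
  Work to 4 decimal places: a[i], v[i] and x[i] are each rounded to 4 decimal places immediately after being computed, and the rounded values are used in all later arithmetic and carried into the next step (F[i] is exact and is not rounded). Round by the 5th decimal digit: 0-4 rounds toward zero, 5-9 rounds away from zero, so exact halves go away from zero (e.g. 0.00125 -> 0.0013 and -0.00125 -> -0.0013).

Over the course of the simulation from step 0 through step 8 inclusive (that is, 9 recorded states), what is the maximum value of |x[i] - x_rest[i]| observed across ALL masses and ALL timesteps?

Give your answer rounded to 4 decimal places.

Answer: 2.2150

Derivation:
Step 0: x=[1.0000 6.0000 11.0000 13.0000] v=[0.0000 0.0000 0.0000 0.0000]
Step 1: x=[2.0000 6.0000 10.2500 13.2500] v=[2.0000 0.0000 -1.5000 0.5000]
Step 2: x=[3.5000 6.0625 9.1875 13.5000] v=[3.0000 0.1250 -2.1250 0.5000]
Step 3: x=[4.7657 6.2657 8.4219 13.4219] v=[2.5313 0.4063 -1.5313 -0.1563]
Step 4: x=[5.2150 6.6329 8.3672 12.8438] v=[0.8985 0.7344 -0.1094 -1.1563]
Step 5: x=[4.7150 7.0792 8.9981 11.8965] v=[-1.0001 0.8926 1.2618 -1.8946]
Step 6: x=[3.6273 7.4142 9.8739 10.9746] v=[-2.1755 0.6700 1.7516 -1.8438]
Step 7: x=[2.5795 7.4174 10.4100 10.5275] v=[-2.0957 0.0064 1.0721 -0.8942]
Step 8: x=[2.0963 6.9593 10.2273 10.8011] v=[-0.9665 -0.9163 -0.3655 0.5471]
Max displacement = 2.2150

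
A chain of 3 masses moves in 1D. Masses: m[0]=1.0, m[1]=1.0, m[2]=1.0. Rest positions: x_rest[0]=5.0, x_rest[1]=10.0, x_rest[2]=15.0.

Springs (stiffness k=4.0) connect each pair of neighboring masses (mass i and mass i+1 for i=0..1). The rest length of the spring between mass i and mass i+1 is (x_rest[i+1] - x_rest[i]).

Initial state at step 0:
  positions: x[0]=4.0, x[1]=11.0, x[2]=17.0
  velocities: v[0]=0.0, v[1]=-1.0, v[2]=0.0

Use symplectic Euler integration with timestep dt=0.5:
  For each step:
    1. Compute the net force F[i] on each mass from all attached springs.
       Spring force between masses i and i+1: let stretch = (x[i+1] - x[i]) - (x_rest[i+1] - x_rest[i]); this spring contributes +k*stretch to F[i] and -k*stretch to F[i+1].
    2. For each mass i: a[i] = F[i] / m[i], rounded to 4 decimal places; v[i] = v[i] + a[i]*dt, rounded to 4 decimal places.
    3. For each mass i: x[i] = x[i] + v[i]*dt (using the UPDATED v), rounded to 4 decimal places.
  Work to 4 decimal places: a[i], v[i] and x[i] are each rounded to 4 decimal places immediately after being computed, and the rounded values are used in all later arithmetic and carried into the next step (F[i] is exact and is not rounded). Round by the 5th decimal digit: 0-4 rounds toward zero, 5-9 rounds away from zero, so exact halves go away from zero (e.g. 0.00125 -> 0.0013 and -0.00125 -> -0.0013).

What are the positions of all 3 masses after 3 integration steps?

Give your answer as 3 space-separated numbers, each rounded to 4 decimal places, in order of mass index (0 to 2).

Step 0: x=[4.0000 11.0000 17.0000] v=[0.0000 -1.0000 0.0000]
Step 1: x=[6.0000 9.5000 16.0000] v=[4.0000 -3.0000 -2.0000]
Step 2: x=[6.5000 11.0000 13.5000] v=[1.0000 3.0000 -5.0000]
Step 3: x=[6.5000 10.5000 13.5000] v=[0.0000 -1.0000 0.0000]

Answer: 6.5000 10.5000 13.5000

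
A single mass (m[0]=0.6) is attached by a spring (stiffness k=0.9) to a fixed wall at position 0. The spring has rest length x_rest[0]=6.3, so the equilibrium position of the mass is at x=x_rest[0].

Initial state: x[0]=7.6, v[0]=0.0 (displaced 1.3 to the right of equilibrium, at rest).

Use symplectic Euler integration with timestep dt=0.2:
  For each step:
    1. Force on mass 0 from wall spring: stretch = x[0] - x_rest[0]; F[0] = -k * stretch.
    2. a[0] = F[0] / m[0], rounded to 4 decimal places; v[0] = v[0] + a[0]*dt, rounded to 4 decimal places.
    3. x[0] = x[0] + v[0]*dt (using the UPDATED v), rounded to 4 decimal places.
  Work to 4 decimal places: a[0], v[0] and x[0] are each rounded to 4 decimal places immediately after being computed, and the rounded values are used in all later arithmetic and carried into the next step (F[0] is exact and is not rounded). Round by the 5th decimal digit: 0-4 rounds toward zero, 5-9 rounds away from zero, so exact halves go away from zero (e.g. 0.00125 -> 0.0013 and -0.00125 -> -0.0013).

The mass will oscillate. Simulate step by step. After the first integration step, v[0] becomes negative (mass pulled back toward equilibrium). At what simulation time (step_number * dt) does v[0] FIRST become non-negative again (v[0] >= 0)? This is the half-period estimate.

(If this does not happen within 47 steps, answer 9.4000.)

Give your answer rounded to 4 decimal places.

Step 0: x=[7.6000] v=[0.0000]
Step 1: x=[7.5220] v=[-0.3900]
Step 2: x=[7.3707] v=[-0.7566]
Step 3: x=[7.1551] v=[-1.0778]
Step 4: x=[6.8882] v=[-1.3343]
Step 5: x=[6.5860] v=[-1.5108]
Step 6: x=[6.2667] v=[-1.5966]
Step 7: x=[5.9494] v=[-1.5866]
Step 8: x=[5.6531] v=[-1.4814]
Step 9: x=[5.3956] v=[-1.2873]
Step 10: x=[5.1924] v=[-1.0160]
Step 11: x=[5.0557] v=[-0.6837]
Step 12: x=[4.9936] v=[-0.3104]
Step 13: x=[5.0099] v=[0.0815]
First v>=0 after going negative at step 13, time=2.6000

Answer: 2.6000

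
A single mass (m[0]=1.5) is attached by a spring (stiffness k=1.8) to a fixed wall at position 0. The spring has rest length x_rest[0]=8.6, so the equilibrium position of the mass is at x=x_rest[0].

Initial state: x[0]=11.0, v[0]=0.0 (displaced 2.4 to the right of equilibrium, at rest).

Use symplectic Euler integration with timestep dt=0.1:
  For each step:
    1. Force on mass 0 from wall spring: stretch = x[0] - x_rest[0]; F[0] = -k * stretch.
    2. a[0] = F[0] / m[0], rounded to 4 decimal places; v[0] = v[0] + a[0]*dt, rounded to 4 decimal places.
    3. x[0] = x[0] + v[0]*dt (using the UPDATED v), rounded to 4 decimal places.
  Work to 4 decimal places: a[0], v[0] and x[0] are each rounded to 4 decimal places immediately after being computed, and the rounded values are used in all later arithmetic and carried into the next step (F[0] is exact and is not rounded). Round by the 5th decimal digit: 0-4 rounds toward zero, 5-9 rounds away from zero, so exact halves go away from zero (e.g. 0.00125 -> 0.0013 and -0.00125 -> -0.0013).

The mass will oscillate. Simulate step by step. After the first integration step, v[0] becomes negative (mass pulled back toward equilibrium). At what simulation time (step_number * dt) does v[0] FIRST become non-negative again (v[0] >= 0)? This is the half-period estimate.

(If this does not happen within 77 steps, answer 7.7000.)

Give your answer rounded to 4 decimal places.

Step 0: x=[11.0000] v=[0.0000]
Step 1: x=[10.9712] v=[-0.2880]
Step 2: x=[10.9140] v=[-0.5725]
Step 3: x=[10.8290] v=[-0.8502]
Step 4: x=[10.7172] v=[-1.1177]
Step 5: x=[10.5800] v=[-1.3718]
Step 6: x=[10.4191] v=[-1.6094]
Step 7: x=[10.2363] v=[-1.8277]
Step 8: x=[10.0339] v=[-2.0241]
Step 9: x=[9.8143] v=[-2.1962]
Step 10: x=[9.5801] v=[-2.3419]
Step 11: x=[9.3342] v=[-2.4595]
Step 12: x=[9.0794] v=[-2.5476]
Step 13: x=[8.8189] v=[-2.6051]
Step 14: x=[8.5558] v=[-2.6314]
Step 15: x=[8.2932] v=[-2.6261]
Step 16: x=[8.0343] v=[-2.5893]
Step 17: x=[7.7822] v=[-2.5214]
Step 18: x=[7.5399] v=[-2.4233]
Step 19: x=[7.3103] v=[-2.2961]
Step 20: x=[7.0962] v=[-2.1413]
Step 21: x=[6.9001] v=[-1.9608]
Step 22: x=[6.7244] v=[-1.7568]
Step 23: x=[6.5712] v=[-1.5317]
Step 24: x=[6.4424] v=[-1.2882]
Step 25: x=[6.3395] v=[-1.0293]
Step 26: x=[6.2637] v=[-0.7580]
Step 27: x=[6.2159] v=[-0.4776]
Step 28: x=[6.1968] v=[-0.1915]
Step 29: x=[6.2065] v=[0.0969]
First v>=0 after going negative at step 29, time=2.9000

Answer: 2.9000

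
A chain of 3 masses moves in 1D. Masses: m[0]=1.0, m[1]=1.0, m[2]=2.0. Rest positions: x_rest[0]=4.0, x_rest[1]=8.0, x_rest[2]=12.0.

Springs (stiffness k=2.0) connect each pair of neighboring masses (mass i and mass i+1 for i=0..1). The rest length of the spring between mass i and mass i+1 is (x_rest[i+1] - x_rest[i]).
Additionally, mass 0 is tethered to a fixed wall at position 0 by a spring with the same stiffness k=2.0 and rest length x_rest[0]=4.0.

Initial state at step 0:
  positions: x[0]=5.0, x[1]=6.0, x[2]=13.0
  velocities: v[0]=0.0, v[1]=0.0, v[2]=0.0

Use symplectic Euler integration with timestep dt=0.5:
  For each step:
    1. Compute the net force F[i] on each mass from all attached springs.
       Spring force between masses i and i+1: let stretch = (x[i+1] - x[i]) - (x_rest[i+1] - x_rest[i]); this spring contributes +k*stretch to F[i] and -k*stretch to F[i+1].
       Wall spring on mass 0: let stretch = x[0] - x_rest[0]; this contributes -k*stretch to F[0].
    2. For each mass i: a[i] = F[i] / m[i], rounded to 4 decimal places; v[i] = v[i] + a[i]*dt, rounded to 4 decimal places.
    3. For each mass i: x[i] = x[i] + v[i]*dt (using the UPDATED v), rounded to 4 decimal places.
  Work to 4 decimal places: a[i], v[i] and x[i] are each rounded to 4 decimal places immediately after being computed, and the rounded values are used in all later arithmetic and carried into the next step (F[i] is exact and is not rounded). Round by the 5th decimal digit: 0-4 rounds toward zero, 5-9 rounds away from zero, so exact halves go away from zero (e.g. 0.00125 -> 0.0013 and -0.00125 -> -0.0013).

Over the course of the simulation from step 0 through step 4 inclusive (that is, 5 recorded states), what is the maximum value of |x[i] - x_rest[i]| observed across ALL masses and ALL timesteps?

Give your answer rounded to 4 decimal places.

Answer: 2.6719

Derivation:
Step 0: x=[5.0000 6.0000 13.0000] v=[0.0000 0.0000 0.0000]
Step 1: x=[3.0000 9.0000 12.2500] v=[-4.0000 6.0000 -1.5000]
Step 2: x=[2.5000 10.6250 11.6875] v=[-1.0000 3.2500 -1.1250]
Step 3: x=[4.8125 8.7188 11.8594] v=[4.6250 -3.8125 0.3438]
Step 4: x=[6.6719 6.4297 12.2462] v=[3.7188 -4.5782 0.7735]
Max displacement = 2.6719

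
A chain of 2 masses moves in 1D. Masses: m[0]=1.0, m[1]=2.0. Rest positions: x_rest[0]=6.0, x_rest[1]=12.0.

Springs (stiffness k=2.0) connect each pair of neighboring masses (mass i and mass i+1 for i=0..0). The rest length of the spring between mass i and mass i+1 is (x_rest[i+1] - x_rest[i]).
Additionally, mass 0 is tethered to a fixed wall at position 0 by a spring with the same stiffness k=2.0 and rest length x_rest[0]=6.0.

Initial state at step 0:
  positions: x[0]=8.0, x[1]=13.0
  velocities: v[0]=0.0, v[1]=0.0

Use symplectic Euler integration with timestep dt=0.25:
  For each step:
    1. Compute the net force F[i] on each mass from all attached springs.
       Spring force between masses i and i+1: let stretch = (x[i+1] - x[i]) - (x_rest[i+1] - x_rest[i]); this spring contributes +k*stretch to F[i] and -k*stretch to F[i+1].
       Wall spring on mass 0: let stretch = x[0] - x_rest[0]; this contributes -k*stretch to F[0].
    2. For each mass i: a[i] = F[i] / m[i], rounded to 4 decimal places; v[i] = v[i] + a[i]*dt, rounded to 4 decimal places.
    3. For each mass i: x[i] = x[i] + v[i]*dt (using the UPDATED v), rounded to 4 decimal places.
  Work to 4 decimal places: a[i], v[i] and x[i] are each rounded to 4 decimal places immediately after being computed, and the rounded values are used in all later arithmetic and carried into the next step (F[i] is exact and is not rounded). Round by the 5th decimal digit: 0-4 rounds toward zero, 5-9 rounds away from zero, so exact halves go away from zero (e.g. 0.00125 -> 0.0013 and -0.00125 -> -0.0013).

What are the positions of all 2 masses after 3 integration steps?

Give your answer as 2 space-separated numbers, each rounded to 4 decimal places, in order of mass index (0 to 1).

Step 0: x=[8.0000 13.0000] v=[0.0000 0.0000]
Step 1: x=[7.6250 13.0625] v=[-1.5000 0.2500]
Step 2: x=[6.9766 13.1602] v=[-2.5938 0.3906]
Step 3: x=[6.2290 13.2464] v=[-2.9903 0.3447]

Answer: 6.2290 13.2464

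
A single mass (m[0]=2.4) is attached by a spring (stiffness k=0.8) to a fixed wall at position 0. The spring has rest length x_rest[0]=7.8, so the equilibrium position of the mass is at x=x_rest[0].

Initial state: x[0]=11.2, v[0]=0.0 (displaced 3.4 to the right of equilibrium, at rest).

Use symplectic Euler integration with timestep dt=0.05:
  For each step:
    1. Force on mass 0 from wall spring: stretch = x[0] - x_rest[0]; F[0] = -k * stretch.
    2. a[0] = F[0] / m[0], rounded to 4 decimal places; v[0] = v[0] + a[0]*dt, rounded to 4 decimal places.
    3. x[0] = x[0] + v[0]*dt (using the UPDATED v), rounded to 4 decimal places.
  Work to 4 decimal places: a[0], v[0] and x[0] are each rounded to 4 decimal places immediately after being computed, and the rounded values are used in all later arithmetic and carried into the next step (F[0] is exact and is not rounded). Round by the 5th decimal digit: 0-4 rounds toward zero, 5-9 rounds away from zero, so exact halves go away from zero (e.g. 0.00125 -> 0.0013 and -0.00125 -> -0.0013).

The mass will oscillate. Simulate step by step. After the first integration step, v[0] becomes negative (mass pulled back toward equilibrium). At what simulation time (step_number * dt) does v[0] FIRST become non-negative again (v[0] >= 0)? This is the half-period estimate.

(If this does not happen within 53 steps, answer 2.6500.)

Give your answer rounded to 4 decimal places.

Answer: 2.6500

Derivation:
Step 0: x=[11.2000] v=[0.0000]
Step 1: x=[11.1972] v=[-0.0567]
Step 2: x=[11.1915] v=[-0.1133]
Step 3: x=[11.1830] v=[-0.1698]
Step 4: x=[11.1717] v=[-0.2262]
Step 5: x=[11.1576] v=[-0.2824]
Step 6: x=[11.1407] v=[-0.3384]
Step 7: x=[11.1210] v=[-0.3941]
Step 8: x=[11.0985] v=[-0.4495]
Step 9: x=[11.0733] v=[-0.5045]
Step 10: x=[11.0453] v=[-0.5591]
Step 11: x=[11.0146] v=[-0.6132]
Step 12: x=[10.9813] v=[-0.6668]
Step 13: x=[10.9453] v=[-0.7198]
Step 14: x=[10.9067] v=[-0.7722]
Step 15: x=[10.8655] v=[-0.8240]
Step 16: x=[10.8217] v=[-0.8751]
Step 17: x=[10.7754] v=[-0.9255]
Step 18: x=[10.7266] v=[-0.9751]
Step 19: x=[10.6754] v=[-1.0239]
Step 20: x=[10.6218] v=[-1.0718]
Step 21: x=[10.5659] v=[-1.1188]
Step 22: x=[10.5077] v=[-1.1649]
Step 23: x=[10.4472] v=[-1.2100]
Step 24: x=[10.3845] v=[-1.2541]
Step 25: x=[10.3196] v=[-1.2972]
Step 26: x=[10.2526] v=[-1.3392]
Step 27: x=[10.1836] v=[-1.3801]
Step 28: x=[10.1126] v=[-1.4198]
Step 29: x=[10.0397] v=[-1.4583]
Step 30: x=[9.9649] v=[-1.4956]
Step 31: x=[9.8883] v=[-1.5317]
Step 32: x=[9.8100] v=[-1.5665]
Step 33: x=[9.7300] v=[-1.6000]
Step 34: x=[9.6484] v=[-1.6322]
Step 35: x=[9.5653] v=[-1.6630]
Step 36: x=[9.4807] v=[-1.6924]
Step 37: x=[9.3947] v=[-1.7204]
Step 38: x=[9.3074] v=[-1.7470]
Step 39: x=[9.2188] v=[-1.7721]
Step 40: x=[9.1290] v=[-1.7957]
Step 41: x=[9.0381] v=[-1.8179]
Step 42: x=[8.9462] v=[-1.8385]
Step 43: x=[8.8533] v=[-1.8576]
Step 44: x=[8.7595] v=[-1.8752]
Step 45: x=[8.6649] v=[-1.8912]
Step 46: x=[8.5696] v=[-1.9056]
Step 47: x=[8.4737] v=[-1.9184]
Step 48: x=[8.3772] v=[-1.9296]
Step 49: x=[8.2802] v=[-1.9392]
Step 50: x=[8.1828] v=[-1.9472]
Step 51: x=[8.0851] v=[-1.9536]
Step 52: x=[7.9872] v=[-1.9584]
Step 53: x=[7.8891] v=[-1.9615]
v[0] did not become non-negative within 53 steps; using fallback time=2.6500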